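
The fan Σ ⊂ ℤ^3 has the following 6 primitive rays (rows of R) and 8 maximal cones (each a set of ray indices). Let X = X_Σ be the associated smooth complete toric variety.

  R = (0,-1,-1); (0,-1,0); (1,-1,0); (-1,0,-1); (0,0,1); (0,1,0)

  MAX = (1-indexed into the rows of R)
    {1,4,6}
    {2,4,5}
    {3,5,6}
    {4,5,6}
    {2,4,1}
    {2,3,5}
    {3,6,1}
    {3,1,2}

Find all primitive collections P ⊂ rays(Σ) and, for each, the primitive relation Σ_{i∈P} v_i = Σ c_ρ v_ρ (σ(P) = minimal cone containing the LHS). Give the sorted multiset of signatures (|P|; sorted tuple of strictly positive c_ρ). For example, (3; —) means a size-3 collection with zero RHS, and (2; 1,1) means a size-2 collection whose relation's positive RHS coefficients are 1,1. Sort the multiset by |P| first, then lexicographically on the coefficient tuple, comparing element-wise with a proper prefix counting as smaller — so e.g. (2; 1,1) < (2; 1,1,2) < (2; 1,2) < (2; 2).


Δ(Σ) — 6 vertices, 3 min non-faces:

  • {2,6}:  v_{2} + v_{6} = 0  ⇒ sig = (2; —)
  • {1,5}:  v_{1} + v_{5} = v_{2}  ⇒ sig = (2; 1)
  • {3,4}:  v_{3} + v_{4} = v_{1}  ⇒ sig = (2; 1)

Sorted signature multiset PRS(X):
[(2; —), (2; 1), (2; 1)]


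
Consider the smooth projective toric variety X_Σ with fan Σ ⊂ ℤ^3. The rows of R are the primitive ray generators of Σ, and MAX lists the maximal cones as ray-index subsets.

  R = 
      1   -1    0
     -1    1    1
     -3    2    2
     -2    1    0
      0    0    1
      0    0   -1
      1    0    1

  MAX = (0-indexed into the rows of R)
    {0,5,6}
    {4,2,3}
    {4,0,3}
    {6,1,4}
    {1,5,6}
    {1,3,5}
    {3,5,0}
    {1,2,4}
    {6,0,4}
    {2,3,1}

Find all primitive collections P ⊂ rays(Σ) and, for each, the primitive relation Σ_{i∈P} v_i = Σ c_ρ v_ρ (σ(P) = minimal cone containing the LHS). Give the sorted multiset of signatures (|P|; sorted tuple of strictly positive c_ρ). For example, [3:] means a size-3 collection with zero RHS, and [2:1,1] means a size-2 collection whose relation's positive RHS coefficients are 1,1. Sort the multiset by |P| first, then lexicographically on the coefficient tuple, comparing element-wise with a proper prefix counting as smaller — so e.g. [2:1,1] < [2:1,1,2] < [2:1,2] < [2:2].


7 collections generate NE(X_Σ); each relation:

  P = {4,5}:  v_{4} + v_{5} = 0 — sig = [2:]
  P = {0,1}:  v_{0} + v_{1} = v_{4} — sig = [2:1]
  P = {3,6}:  v_{3} + v_{6} = v_{1} — sig = [2:1]
  P = {2,5}:  v_{2} + v_{5} = v_{1} + v_{3} — sig = [2:1,1]
  P = {0,2}:  v_{0} + v_{2} = v_{3} + 2·v_{4} — sig = [2:1,2]
  P = {2,6}:  v_{2} + v_{6} = 2·v_{1} + v_{4} — sig = [2:1,2]
  P = {1,3,4}:  v_{1} + v_{3} + v_{4} = v_{2} — sig = [3:1]

Signatures (|P|; sorted positive RHS coefficients), sorted:
    |P|=2: 6 collections, coeffs (), (1), (1), (1,1), (1,2), (1,2)
    |P|=3: 1 collection, coeffs (1)


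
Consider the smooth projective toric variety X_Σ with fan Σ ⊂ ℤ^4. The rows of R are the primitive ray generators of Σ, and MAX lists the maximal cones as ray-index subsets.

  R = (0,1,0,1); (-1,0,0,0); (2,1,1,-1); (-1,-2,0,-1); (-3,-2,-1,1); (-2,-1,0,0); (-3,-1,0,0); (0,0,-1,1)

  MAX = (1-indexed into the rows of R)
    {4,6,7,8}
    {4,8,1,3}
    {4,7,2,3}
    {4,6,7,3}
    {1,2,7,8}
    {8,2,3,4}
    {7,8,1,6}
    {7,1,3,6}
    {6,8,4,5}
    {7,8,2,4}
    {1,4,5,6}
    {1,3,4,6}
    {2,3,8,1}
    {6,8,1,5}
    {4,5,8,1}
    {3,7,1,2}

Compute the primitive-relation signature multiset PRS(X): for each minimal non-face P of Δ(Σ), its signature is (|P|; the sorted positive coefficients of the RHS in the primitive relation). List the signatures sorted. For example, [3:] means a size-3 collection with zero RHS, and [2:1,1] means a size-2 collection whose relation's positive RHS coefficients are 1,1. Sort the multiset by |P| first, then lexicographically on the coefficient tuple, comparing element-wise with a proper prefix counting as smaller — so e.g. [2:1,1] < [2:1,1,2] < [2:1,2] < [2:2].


9 collections generate NE(X_Σ); each relation:

  {2,6}:  v_{2} + v_{6} = v_{7} ; sig = [2:1]
  {3,5}:  v_{3} + v_{5} = v_{1} + v_{4} ; sig = [2:1,1]
  {2,5}:  v_{2} + v_{5} = 2·v_{6} + v_{8} ; sig = [2:1,2]
  {5,7}:  v_{5} + v_{7} = 3·v_{6} + v_{8} ; sig = [2:1,3]
  {3,6,8}:  v_{3} + v_{6} + v_{8} = 0 ; sig = [3:]
  {1,2,4}:  v_{1} + v_{2} + v_{4} = v_{6} ; sig = [3:1]
  {3,7,8}:  v_{3} + v_{7} + v_{8} = v_{2} ; sig = [3:1]
  {1,4,7}:  v_{1} + v_{4} + v_{7} = 2·v_{6} ; sig = [3:2]
  {1,4,6,8}:  v_{1} + v_{4} + v_{6} + v_{8} = v_{5} ; sig = [4:1]

Hence PRS(X_Σ) =
[[2:1], [2:1,1], [2:1,2], [2:1,3], [3:], [3:1], [3:1], [3:2], [4:1]]


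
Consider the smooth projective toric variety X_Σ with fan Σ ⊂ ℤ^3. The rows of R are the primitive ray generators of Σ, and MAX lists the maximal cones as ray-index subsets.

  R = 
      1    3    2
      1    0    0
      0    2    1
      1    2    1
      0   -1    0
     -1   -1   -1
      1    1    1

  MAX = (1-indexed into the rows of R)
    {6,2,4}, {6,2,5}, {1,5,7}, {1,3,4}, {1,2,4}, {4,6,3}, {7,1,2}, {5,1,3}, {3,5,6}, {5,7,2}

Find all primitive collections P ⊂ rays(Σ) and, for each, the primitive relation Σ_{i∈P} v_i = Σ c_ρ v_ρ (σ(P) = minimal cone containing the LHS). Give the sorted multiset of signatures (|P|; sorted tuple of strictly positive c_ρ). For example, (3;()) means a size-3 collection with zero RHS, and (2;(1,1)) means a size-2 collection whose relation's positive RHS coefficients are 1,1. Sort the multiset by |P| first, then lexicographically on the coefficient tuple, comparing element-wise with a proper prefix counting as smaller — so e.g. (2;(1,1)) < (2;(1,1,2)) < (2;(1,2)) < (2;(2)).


Σ has 7 primitive collections:

  P={6,7}:  v_{6} + v_{7} = 0  so sig = (2;())
  P={1,6}:  v_{1} + v_{6} = v_{3}  so sig = (2;(1))
  P={2,3}:  v_{2} + v_{3} = v_{4}  so sig = (2;(1))
  P={3,7}:  v_{3} + v_{7} = v_{1}  so sig = (2;(1))
  P={4,5}:  v_{4} + v_{5} = v_{7}  so sig = (2;(1))
  P={4,7}:  v_{4} + v_{7} = v_{1} + v_{2}  so sig = (2;(1,1))
  P={1,2,5}:  v_{1} + v_{2} + v_{5} = 2·v_{7}  so sig = (3;(2))

Signatures (|P|; sorted positive RHS coefficients), sorted:
    (2;())
    (2;(1))
    (2;(1))
    (2;(1))
    (2;(1))
    (2;(1,1))
    (3;(2))


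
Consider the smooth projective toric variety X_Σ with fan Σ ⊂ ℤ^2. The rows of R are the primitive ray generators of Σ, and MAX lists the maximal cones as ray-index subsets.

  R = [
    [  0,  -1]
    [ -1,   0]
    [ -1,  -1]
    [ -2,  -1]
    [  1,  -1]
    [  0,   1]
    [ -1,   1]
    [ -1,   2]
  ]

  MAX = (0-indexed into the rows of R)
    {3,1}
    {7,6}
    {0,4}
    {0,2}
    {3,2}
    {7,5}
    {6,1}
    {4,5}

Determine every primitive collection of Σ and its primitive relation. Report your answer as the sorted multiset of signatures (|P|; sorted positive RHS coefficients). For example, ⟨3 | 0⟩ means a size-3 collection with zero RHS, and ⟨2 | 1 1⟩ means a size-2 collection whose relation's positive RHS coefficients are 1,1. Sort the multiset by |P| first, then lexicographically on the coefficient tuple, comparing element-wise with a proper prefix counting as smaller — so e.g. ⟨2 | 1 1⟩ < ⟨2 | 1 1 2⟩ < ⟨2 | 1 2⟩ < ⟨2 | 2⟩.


Primitive collections (20):

  P = {0,5}:  v_{0} + v_{5} = 0  so sig = ⟨2 | 0⟩
  P = {4,6}:  v_{4} + v_{6} = 0  so sig = ⟨2 | 0⟩
  P = {0,1}:  v_{0} + v_{1} = v_{2}  so sig = ⟨2 | 1⟩
  P = {0,6}:  v_{0} + v_{6} = v_{1}  so sig = ⟨2 | 1⟩
  P = {0,7}:  v_{0} + v_{7} = v_{6}  so sig = ⟨2 | 1⟩
  P = {1,2}:  v_{1} + v_{2} = v_{3}  so sig = ⟨2 | 1⟩
  P = {1,4}:  v_{1} + v_{4} = v_{0}  so sig = ⟨2 | 1⟩
  P = {1,5}:  v_{1} + v_{5} = v_{6}  so sig = ⟨2 | 1⟩
  P = {2,5}:  v_{2} + v_{5} = v_{1}  so sig = ⟨2 | 1⟩
  P = {4,7}:  v_{4} + v_{7} = v_{5}  so sig = ⟨2 | 1⟩
  P = {5,6}:  v_{5} + v_{6} = v_{7}  so sig = ⟨2 | 1⟩
  P = {2,7}:  v_{2} + v_{7} = v_{1} + v_{6}  so sig = ⟨2 | 1 1⟩
  P = {3,4}:  v_{3} + v_{4} = v_{0} + v_{2}  so sig = ⟨2 | 1 1⟩
  P = {3,7}:  v_{3} + v_{7} = 2·v_{1} + v_{6}  so sig = ⟨2 | 1 2⟩
  P = {0,3}:  v_{0} + v_{3} = 2·v_{2}  so sig = ⟨2 | 2⟩
  P = {1,7}:  v_{1} + v_{7} = 2·v_{6}  so sig = ⟨2 | 2⟩
  P = {2,4}:  v_{2} + v_{4} = 2·v_{0}  so sig = ⟨2 | 2⟩
  P = {2,6}:  v_{2} + v_{6} = 2·v_{1}  so sig = ⟨2 | 2⟩
  P = {3,5}:  v_{3} + v_{5} = 2·v_{1}  so sig = ⟨2 | 2⟩
  P = {3,6}:  v_{3} + v_{6} = 3·v_{1}  so sig = ⟨2 | 3⟩

Sorted signature multiset PRS(X):
    |P|=2: 20 collections, coeffs (), (), (1), (1), (1), (1), (1), (1), (1), (1), (1), (1,1), (1,1), (1,2), (2), (2), (2), (2), (2), (3)


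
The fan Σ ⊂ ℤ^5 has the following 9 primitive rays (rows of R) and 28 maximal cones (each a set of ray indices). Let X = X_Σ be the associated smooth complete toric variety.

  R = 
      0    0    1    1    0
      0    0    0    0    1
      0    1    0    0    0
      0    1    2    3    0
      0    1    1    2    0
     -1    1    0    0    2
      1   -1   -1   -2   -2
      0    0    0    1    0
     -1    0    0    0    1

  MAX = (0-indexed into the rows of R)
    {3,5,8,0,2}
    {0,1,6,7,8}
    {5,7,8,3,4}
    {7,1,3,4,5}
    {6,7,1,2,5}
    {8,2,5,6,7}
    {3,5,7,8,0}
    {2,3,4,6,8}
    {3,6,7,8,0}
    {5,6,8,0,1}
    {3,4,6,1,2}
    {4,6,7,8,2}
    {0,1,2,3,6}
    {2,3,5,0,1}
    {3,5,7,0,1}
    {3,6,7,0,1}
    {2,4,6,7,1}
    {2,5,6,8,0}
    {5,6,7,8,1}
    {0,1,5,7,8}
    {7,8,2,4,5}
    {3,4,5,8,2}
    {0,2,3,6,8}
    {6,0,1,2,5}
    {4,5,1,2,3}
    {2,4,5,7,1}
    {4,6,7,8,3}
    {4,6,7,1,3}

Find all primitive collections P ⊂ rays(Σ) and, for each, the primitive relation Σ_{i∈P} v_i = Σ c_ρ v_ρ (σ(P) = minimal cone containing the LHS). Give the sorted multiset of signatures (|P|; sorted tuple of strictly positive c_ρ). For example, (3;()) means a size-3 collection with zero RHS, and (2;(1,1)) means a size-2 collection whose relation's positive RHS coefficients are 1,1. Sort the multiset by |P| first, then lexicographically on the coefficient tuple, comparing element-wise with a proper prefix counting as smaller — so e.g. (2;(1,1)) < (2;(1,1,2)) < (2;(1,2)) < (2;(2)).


9 collections generate NE(X_Σ); each relation:

  • {0,4}:  v_{0} + v_{4} = v_{3}  ⟹  sig = (2;(1))
  • {0,2,7}:  v_{0} + v_{2} + v_{7} = v_{4}  ⟹  sig = (3;(1))
  • {1,2,8}:  v_{1} + v_{2} + v_{8} = v_{5}  ⟹  sig = (3;(1))
  • {4,5,6}:  v_{4} + v_{5} + v_{6} = v_{2}  ⟹  sig = (3;(1))
  • {3,5,6}:  v_{3} + v_{5} + v_{6} = v_{0} + v_{2}  ⟹  sig = (3;(1,1))
  • {1,4,8}:  v_{1} + v_{4} + v_{8} = v_{0} + v_{5} + v_{7}  ⟹  sig = (3;(1,1,1))
  • {1,3,8}:  v_{1} + v_{3} + v_{8} = 2·v_{0} + v_{5} + v_{7}  ⟹  sig = (3;(1,1,2))
  • {2,3,7}:  v_{2} + v_{3} + v_{7} = 2·v_{4}  ⟹  sig = (3;(2))
  • {0,5,6,7}:  v_{0} + v_{5} + v_{6} + v_{7} = 0  ⟹  sig = (4;())

Signatures (|P|; sorted positive RHS coefficients), sorted:
    (2;(1))
    (3;(1))
    (3;(1))
    (3;(1))
    (3;(1,1))
    (3;(1,1,1))
    (3;(1,1,2))
    (3;(2))
    (4;())


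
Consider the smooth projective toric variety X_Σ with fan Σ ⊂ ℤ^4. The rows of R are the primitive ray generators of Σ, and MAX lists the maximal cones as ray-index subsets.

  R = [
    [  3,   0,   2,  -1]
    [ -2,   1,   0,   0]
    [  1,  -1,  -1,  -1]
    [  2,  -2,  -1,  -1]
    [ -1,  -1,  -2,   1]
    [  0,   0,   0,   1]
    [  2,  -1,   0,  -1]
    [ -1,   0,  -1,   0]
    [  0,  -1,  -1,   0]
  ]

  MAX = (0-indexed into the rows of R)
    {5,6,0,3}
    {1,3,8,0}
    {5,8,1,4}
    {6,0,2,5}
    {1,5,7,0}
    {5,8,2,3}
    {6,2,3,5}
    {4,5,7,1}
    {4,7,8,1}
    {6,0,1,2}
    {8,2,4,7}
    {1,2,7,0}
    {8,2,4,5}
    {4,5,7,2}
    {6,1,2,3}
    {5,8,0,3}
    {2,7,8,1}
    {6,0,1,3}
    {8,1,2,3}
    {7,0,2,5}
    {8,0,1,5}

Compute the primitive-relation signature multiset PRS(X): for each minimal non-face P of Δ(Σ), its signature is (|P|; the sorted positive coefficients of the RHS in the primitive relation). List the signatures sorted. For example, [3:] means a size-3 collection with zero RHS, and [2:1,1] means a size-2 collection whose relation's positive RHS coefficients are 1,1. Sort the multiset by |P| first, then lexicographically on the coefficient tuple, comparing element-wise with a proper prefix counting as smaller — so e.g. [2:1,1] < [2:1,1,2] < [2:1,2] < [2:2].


14 collections generate NE(X_Σ); each relation:

  {6,7}:  v_{6} + v_{7} = v_{2} — sig = [2:1]
  {6,8}:  v_{6} + v_{8} = v_{3} — sig = [2:1]
  {0,4}:  v_{0} + v_{4} = v_{5} + v_{6} — sig = [2:1,1]
  {3,7}:  v_{3} + v_{7} = v_{2} + v_{8} — sig = [2:1,1]
  {4,6}:  v_{4} + v_{6} = v_{2} + v_{5} + v_{8} — sig = [2:1,1,1]
  {3,4}:  v_{3} + v_{4} = v_{2} + v_{5} + 2·v_{8} — sig = [2:1,1,2]
  {1,5,6}:  v_{1} + v_{5} + v_{6} = 0 — sig = [3:]
  {0,7,8}:  v_{0} + v_{7} + v_{8} = v_{6} — sig = [3:1]
  {1,2,5}:  v_{1} + v_{2} + v_{5} = v_{7} — sig = [3:1]
  {1,3,5}:  v_{1} + v_{3} + v_{5} = v_{8} — sig = [3:1]
  {5,7,8}:  v_{5} + v_{7} + v_{8} = v_{4} — sig = [3:1]
  {1,2,4}:  v_{1} + v_{2} + v_{4} = 2·v_{7} + v_{8} — sig = [3:1,2]
  {0,2,8}:  v_{0} + v_{2} + v_{8} = 2·v_{6} — sig = [3:2]
  {0,2,3}:  v_{0} + v_{2} + v_{3} = 3·v_{6} — sig = [3:3]

so the primitive-relation signature multiset is
    [2:1]
    [2:1]
    [2:1,1]
    [2:1,1]
    [2:1,1,1]
    [2:1,1,2]
    [3:]
    [3:1]
    [3:1]
    [3:1]
    [3:1]
    [3:1,2]
    [3:2]
    [3:3]


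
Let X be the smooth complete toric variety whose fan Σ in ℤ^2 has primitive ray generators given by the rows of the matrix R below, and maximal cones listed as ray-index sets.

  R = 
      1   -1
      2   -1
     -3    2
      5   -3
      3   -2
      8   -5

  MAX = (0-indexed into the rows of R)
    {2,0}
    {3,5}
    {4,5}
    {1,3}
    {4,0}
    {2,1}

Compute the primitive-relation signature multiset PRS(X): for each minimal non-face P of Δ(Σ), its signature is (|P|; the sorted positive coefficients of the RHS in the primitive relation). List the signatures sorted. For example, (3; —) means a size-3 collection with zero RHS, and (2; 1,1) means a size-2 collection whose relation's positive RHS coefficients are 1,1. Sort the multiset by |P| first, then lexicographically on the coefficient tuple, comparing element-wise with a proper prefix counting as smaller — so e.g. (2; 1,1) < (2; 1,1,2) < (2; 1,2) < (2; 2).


9 minimal non-faces of Δ(Σ) (on 6 rays):

  P = {2,4}:  v_{2} + v_{4} = 0 — sig = (2; —)
  P = {0,1}:  v_{0} + v_{1} = v_{4} — sig = (2; 1)
  P = {1,4}:  v_{1} + v_{4} = v_{3} — sig = (2; 1)
  P = {2,3}:  v_{2} + v_{3} = v_{1} — sig = (2; 1)
  P = {2,5}:  v_{2} + v_{5} = v_{3} — sig = (2; 1)
  P = {3,4}:  v_{3} + v_{4} = v_{5} — sig = (2; 1)
  P = {0,3}:  v_{0} + v_{3} = 2·v_{4} — sig = (2; 2)
  P = {1,5}:  v_{1} + v_{5} = 2·v_{3} — sig = (2; 2)
  P = {0,5}:  v_{0} + v_{5} = 3·v_{4} — sig = (2; 3)

Sorted signature multiset PRS(X):
{ (2; —),  (2; 1) ×5,  (2; 2) ×2,  (2; 3) }


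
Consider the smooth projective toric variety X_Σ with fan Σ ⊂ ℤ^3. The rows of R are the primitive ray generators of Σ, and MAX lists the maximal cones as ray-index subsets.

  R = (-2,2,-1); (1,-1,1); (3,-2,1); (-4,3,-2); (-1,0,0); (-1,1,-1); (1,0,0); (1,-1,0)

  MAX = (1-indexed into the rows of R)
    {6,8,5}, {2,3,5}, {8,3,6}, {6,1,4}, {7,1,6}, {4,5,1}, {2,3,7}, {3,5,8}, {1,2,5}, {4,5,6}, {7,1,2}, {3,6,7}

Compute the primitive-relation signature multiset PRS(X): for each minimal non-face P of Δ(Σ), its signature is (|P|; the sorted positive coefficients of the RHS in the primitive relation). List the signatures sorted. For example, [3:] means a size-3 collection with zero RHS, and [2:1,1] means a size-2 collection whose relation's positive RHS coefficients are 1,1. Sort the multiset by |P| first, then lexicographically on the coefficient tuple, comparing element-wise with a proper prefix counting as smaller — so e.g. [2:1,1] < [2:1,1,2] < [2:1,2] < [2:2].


Minimal non-faces — 12 found among 8 rays, 12 max cones:

  • {2,6}:  v_{2} + v_{6} = 0  so sig = [2:]
  • {5,7}:  v_{5} + v_{7} = 0  so sig = [2:]
  • {1,3}:  v_{1} + v_{3} = v_{7}  so sig = [2:1]
  • {1,8}:  v_{1} + v_{8} = v_{6}  so sig = [2:1]
  • {3,4}:  v_{3} + v_{4} = v_{6}  so sig = [2:1]
  • {2,4}:  v_{2} + v_{4} = v_{1} + v_{5}  so sig = [2:1,1]
  • {2,8}:  v_{2} + v_{8} = v_{3} + v_{5}  so sig = [2:1,1]
  • {4,7}:  v_{4} + v_{7} = v_{1} + v_{6}  so sig = [2:1,1]
  • {7,8}:  v_{7} + v_{8} = v_{3} + v_{6}  so sig = [2:1,1]
  • {4,8}:  v_{4} + v_{8} = v_{5} + 2·v_{6}  so sig = [2:1,2]
  • {1,5,6}:  v_{1} + v_{5} + v_{6} = v_{4}  so sig = [3:1]
  • {3,5,6}:  v_{3} + v_{5} + v_{6} = v_{8}  so sig = [3:1]

Sorted signature multiset PRS(X):
{ [2:] ×2,  [2:1] ×3,  [2:1,1] ×4,  [2:1,2],  [3:1] ×2 }


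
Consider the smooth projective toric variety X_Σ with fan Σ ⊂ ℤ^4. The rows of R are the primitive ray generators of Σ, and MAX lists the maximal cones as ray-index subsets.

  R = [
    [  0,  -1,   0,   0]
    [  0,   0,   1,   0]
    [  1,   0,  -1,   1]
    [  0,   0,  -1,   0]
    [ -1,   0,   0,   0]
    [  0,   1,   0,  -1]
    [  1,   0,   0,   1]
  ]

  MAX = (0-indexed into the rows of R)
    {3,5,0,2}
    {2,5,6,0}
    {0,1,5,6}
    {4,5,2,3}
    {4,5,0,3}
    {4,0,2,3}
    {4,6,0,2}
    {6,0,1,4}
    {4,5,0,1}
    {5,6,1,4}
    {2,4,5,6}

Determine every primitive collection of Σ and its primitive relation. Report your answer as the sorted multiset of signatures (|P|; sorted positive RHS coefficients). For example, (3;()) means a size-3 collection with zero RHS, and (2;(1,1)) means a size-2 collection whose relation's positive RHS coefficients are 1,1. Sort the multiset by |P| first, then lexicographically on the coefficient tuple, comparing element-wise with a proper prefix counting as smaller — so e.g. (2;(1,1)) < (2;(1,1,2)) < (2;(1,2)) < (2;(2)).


Primitive collections (5):

  {1,3}:  v_{1} + v_{3} = 0  ⟹  sig = (2;())
  {1,2}:  v_{1} + v_{2} = v_{6}  ⟹  sig = (2;(1))
  {3,6}:  v_{3} + v_{6} = v_{2}  ⟹  sig = (2;(1))
  {0,4,5,6}:  v_{0} + v_{4} + v_{5} + v_{6} = 0  ⟹  sig = (4;())
  {0,2,4,5}:  v_{0} + v_{2} + v_{4} + v_{5} = v_{3}  ⟹  sig = (4;(1))

Signatures (|P|; sorted positive RHS coefficients), sorted:
[(2;()), (2;(1)), (2;(1)), (4;()), (4;(1))]


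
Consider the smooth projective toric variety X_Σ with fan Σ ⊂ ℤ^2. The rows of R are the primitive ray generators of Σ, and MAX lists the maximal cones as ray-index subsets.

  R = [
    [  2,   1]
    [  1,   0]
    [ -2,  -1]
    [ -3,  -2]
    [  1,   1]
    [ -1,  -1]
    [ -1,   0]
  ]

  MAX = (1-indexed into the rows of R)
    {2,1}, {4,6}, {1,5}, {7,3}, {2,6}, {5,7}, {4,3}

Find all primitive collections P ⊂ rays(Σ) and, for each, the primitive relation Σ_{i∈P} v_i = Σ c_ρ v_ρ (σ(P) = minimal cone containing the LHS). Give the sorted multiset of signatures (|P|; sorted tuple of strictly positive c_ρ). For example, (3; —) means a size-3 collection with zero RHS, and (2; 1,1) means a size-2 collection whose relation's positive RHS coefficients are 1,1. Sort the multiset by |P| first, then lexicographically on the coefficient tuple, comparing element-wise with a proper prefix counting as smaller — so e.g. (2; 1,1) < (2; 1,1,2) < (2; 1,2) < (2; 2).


Minimal non-faces — 14 found among 7 rays, 7 max cones:

  P={1,3}:  v_{1} + v_{3} = 0  →  sig = (2; —)
  P={2,7}:  v_{2} + v_{7} = 0  →  sig = (2; —)
  P={5,6}:  v_{5} + v_{6} = 0  →  sig = (2; —)
  P={1,4}:  v_{1} + v_{4} = v_{6}  →  sig = (2; 1)
  P={1,6}:  v_{1} + v_{6} = v_{2}  →  sig = (2; 1)
  P={1,7}:  v_{1} + v_{7} = v_{5}  →  sig = (2; 1)
  P={2,3}:  v_{2} + v_{3} = v_{6}  →  sig = (2; 1)
  P={2,5}:  v_{2} + v_{5} = v_{1}  →  sig = (2; 1)
  P={3,5}:  v_{3} + v_{5} = v_{7}  →  sig = (2; 1)
  P={3,6}:  v_{3} + v_{6} = v_{4}  →  sig = (2; 1)
  P={4,5}:  v_{4} + v_{5} = v_{3}  →  sig = (2; 1)
  P={6,7}:  v_{6} + v_{7} = v_{3}  →  sig = (2; 1)
  P={2,4}:  v_{2} + v_{4} = 2·v_{6}  →  sig = (2; 2)
  P={4,7}:  v_{4} + v_{7} = 2·v_{3}  →  sig = (2; 2)

Signatures (|P|; sorted positive RHS coefficients), sorted:
{ (2; —) ×3,  (2; 1) ×9,  (2; 2) ×2 }


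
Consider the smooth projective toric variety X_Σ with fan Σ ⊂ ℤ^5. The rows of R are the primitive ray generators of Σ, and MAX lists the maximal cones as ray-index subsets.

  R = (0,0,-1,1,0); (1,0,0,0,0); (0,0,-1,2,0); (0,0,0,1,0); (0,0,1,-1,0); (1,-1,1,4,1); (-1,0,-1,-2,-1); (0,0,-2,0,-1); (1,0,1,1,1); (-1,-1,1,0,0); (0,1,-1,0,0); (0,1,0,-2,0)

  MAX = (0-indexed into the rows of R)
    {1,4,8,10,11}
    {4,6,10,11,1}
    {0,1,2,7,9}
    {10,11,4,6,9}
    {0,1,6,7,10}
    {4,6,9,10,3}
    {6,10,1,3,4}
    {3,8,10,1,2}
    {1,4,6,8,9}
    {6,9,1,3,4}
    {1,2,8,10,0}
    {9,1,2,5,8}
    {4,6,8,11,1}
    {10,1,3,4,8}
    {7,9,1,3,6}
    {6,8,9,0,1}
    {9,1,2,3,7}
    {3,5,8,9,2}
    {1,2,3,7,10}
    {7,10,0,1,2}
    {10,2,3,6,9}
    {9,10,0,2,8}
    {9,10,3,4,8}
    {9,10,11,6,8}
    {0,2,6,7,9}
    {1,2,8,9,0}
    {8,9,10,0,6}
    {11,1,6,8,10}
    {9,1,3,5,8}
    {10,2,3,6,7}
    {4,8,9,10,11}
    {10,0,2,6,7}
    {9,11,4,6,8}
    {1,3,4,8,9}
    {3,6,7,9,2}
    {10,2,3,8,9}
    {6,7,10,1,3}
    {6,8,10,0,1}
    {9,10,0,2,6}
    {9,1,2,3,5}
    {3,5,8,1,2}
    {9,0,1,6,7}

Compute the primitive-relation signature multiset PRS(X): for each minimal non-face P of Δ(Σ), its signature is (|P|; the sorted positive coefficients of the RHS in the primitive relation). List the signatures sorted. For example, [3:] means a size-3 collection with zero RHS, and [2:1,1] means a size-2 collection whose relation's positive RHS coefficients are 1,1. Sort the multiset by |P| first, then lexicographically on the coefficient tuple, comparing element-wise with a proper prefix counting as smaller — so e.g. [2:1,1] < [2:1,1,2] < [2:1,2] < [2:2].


Primitive collections (23):

  P = {0,4}:  v_{0} + v_{4} = 0  ⇒ sig = [2:]
  P = {0,3}:  v_{0} + v_{3} = v_{2}  ⇒ sig = [2:1]
  P = {2,4}:  v_{2} + v_{4} = v_{3}  ⇒ sig = [2:1]
  P = {2,11}:  v_{2} + v_{11} = v_{10}  ⇒ sig = [2:1]
  P = {3,11}:  v_{3} + v_{11} = v_{4} + v_{10}  ⇒ sig = [2:1,1]
  P = {5,11}:  v_{5} + v_{11} = v_{3} + v_{8}  ⇒ sig = [2:1,1]
  P = {7,8}:  v_{7} + v_{8} = v_{0} + v_{1}  ⇒ sig = [2:1,1]
  P = {0,11}:  v_{0} + v_{11} = v_{6} + v_{8} + v_{10}  ⇒ sig = [2:1,1,1]
  P = {4,7}:  v_{4} + v_{7} = v_{1} + v_{3} + v_{6}  ⇒ sig = [2:1,1,1]
  P = {5,6}:  v_{5} + v_{6} = v_{1} + v_{2} + v_{9}  ⇒ sig = [2:1,1,1]
  P = {5,10}:  v_{5} + v_{10} = v_{2} + v_{3} + v_{8}  ⇒ sig = [2:1,1,1]
  P = {7,11}:  v_{7} + v_{11} = v_{1} + v_{6} + v_{10}  ⇒ sig = [2:1,1,1]
  P = {0,5}:  v_{0} + v_{5} = v_{1} + 2·v_{2} + v_{8} + v_{9}  ⇒ sig = [2:1,1,1,2]
  P = {4,5}:  v_{4} + v_{5} = v_{1} + 2·v_{3} + v_{8} + v_{9}  ⇒ sig = [2:1,1,1,2]
  P = {5,7}:  v_{5} + v_{7} = 2·v_{1} + 2·v_{2} + v_{9}  ⇒ sig = [2:1,2,2]
  P = {1,9,10}:  v_{1} + v_{9} + v_{10} = 0  ⇒ sig = [3:]
  P = {3,6,8}:  v_{3} + v_{6} + v_{8} = 0  ⇒ sig = [3:]
  P = {1,2,6}:  v_{1} + v_{2} + v_{6} = v_{7}  ⇒ sig = [3:1]
  P = {2,6,8}:  v_{2} + v_{6} + v_{8} = v_{0}  ⇒ sig = [3:1]
  P = {7,9,10}:  v_{7} + v_{9} + v_{10} = v_{2} + v_{6}  ⇒ sig = [3:1,1]
  P = {1,9,11}:  v_{1} + v_{9} + v_{11} = v_{4} + v_{6} + v_{8}  ⇒ sig = [3:1,1,1]
  P = {4,6,8,10}:  v_{4} + v_{6} + v_{8} + v_{10} = v_{11}  ⇒ sig = [4:1]
  P = {1,2,3,8,9}:  v_{1} + v_{2} + v_{3} + v_{8} + v_{9} = v_{5}  ⇒ sig = [5:1]

Signatures (|P|; sorted positive RHS coefficients), sorted:
{ [2:],  [2:1] ×3,  [2:1,1] ×3,  [2:1,1,1] ×5,  [2:1,1,1,2] ×2,  [2:1,2,2],  [3:] ×2,  [3:1] ×2,  [3:1,1],  [3:1,1,1],  [4:1],  [5:1] }


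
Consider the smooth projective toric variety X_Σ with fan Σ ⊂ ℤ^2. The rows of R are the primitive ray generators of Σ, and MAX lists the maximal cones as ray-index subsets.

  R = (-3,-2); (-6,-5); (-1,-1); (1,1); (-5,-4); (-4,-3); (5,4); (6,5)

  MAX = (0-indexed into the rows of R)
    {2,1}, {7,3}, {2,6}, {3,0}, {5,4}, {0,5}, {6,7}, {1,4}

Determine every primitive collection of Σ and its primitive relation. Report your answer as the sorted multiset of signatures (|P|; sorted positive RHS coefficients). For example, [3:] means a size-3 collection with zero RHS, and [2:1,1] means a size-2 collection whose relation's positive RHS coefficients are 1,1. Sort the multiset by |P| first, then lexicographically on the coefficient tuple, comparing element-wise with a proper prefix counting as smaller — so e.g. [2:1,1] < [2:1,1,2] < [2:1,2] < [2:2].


20 collections generate NE(X_Σ); each relation:

  P={1,7}:  v_{1} + v_{7} = 0  so sig = [2:]
  P={2,3}:  v_{2} + v_{3} = 0  so sig = [2:]
  P={4,6}:  v_{4} + v_{6} = 0  so sig = [2:]
  P={0,2}:  v_{0} + v_{2} = v_{5}  so sig = [2:1]
  P={1,3}:  v_{1} + v_{3} = v_{4}  so sig = [2:1]
  P={1,6}:  v_{1} + v_{6} = v_{2}  so sig = [2:1]
  P={2,4}:  v_{2} + v_{4} = v_{1}  so sig = [2:1]
  P={2,5}:  v_{2} + v_{5} = v_{4}  so sig = [2:1]
  P={2,7}:  v_{2} + v_{7} = v_{6}  so sig = [2:1]
  P={3,4}:  v_{3} + v_{4} = v_{5}  so sig = [2:1]
  P={3,5}:  v_{3} + v_{5} = v_{0}  so sig = [2:1]
  P={3,6}:  v_{3} + v_{6} = v_{7}  so sig = [2:1]
  P={4,7}:  v_{4} + v_{7} = v_{3}  so sig = [2:1]
  P={5,6}:  v_{5} + v_{6} = v_{3}  so sig = [2:1]
  P={0,1}:  v_{0} + v_{1} = v_{4} + v_{5}  so sig = [2:1,1]
  P={0,4}:  v_{0} + v_{4} = 2·v_{5}  so sig = [2:2]
  P={0,6}:  v_{0} + v_{6} = 2·v_{3}  so sig = [2:2]
  P={1,5}:  v_{1} + v_{5} = 2·v_{4}  so sig = [2:2]
  P={5,7}:  v_{5} + v_{7} = 2·v_{3}  so sig = [2:2]
  P={0,7}:  v_{0} + v_{7} = 3·v_{3}  so sig = [2:3]

Signatures (|P|; sorted positive RHS coefficients), sorted:
{ [2:] ×3,  [2:1] ×11,  [2:1,1],  [2:2] ×4,  [2:3] }


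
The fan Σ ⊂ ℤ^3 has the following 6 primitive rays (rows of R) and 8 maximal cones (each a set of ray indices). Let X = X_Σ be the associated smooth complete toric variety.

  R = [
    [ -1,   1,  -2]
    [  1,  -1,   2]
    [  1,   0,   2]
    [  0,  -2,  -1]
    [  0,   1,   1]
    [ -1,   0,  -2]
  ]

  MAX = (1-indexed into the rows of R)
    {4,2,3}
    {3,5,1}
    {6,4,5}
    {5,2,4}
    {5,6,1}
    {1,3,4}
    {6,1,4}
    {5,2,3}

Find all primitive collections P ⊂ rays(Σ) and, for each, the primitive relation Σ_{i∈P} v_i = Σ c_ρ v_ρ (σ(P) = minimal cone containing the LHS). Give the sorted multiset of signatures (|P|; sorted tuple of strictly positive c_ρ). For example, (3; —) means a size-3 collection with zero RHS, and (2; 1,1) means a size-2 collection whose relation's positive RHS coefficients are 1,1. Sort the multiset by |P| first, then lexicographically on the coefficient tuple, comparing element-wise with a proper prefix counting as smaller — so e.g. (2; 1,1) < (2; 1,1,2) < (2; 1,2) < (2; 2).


5 minimal non-faces of Δ(Σ) (on 6 rays):

  {1,2}:  v_{1} + v_{2} = 0 ; sig = (2; —)
  {3,6}:  v_{3} + v_{6} = 0 ; sig = (2; —)
  {2,6}:  v_{2} + v_{6} = v_{4} + v_{5} ; sig = (2; 1,1)
  {1,4,5}:  v_{1} + v_{4} + v_{5} = v_{6} ; sig = (3; 1)
  {3,4,5}:  v_{3} + v_{4} + v_{5} = v_{2} ; sig = (3; 1)

Hence PRS(X_Σ) =
{ (2; —) ×2,  (2; 1,1),  (3; 1) ×2 }


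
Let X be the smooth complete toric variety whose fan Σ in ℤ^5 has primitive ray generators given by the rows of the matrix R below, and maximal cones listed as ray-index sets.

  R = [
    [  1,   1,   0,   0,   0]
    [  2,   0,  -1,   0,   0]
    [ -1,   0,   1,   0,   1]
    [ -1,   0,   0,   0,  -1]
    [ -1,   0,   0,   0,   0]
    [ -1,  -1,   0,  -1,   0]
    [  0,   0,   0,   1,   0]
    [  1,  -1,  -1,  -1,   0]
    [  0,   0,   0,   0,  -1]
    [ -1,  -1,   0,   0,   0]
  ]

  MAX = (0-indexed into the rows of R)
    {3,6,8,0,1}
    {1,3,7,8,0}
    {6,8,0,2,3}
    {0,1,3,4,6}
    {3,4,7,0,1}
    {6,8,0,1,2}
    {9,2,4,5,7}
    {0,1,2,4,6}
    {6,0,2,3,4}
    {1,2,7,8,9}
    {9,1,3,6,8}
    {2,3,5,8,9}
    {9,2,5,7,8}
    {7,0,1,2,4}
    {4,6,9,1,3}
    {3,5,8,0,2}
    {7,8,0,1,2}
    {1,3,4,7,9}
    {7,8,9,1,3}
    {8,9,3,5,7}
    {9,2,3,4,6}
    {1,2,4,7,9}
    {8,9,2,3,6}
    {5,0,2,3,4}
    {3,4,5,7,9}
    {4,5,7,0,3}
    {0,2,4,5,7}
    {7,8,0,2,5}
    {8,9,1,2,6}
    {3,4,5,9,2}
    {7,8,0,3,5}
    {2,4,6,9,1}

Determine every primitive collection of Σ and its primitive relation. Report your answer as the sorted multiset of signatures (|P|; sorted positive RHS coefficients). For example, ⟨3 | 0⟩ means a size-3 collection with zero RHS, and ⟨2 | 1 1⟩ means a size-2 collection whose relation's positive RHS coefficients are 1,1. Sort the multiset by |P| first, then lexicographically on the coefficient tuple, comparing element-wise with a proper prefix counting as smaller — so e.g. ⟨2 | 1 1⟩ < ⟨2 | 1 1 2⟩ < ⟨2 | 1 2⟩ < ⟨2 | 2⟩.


Σ has 7 primitive collections:

  P={0,9}:  v_{0} + v_{9} = 0 ; sig = ⟨2 | 0⟩
  P={1,5}:  v_{1} + v_{5} = v_{7} ; sig = ⟨2 | 1⟩
  P={4,8}:  v_{4} + v_{8} = v_{3} ; sig = ⟨2 | 1⟩
  P={5,6}:  v_{5} + v_{6} = v_{9} ; sig = ⟨2 | 1⟩
  P={6,7}:  v_{6} + v_{7} = v_{1} + v_{9} ; sig = ⟨2 | 1 1⟩
  P={1,2,3}:  v_{1} + v_{2} + v_{3} = 0 ; sig = ⟨3 | 0⟩
  P={2,3,7}:  v_{2} + v_{3} + v_{7} = v_{5} ; sig = ⟨3 | 1⟩

Signatures (|P|; sorted positive RHS coefficients), sorted:
    |P|=2: 5 collections, coeffs (), (1), (1), (1), (1,1)
    |P|=3: 2 collections, coeffs (), (1)


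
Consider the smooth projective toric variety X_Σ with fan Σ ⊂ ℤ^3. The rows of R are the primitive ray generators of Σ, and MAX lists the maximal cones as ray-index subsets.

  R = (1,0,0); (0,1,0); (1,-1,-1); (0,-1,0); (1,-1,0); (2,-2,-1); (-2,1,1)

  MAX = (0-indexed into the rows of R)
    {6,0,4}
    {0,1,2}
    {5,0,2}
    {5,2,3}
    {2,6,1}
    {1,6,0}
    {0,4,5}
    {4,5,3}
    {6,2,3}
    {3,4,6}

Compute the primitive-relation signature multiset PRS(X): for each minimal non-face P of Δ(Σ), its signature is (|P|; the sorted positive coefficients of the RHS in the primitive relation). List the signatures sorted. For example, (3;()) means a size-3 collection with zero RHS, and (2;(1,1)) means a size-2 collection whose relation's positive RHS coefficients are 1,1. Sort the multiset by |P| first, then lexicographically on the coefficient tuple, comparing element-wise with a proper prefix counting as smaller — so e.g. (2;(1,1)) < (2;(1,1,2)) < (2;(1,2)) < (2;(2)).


7 collections generate NE(X_Σ); each relation:

  {1,3}:  v_{1} + v_{3} = 0  →  sig = (2;())
  {0,3}:  v_{0} + v_{3} = v_{4}  →  sig = (2;(1))
  {1,4}:  v_{1} + v_{4} = v_{0}  →  sig = (2;(1))
  {2,4}:  v_{2} + v_{4} = v_{5}  →  sig = (2;(1))
  {5,6}:  v_{5} + v_{6} = v_{3}  →  sig = (2;(1))
  {1,5}:  v_{1} + v_{5} = v_{0} + v_{2}  →  sig = (2;(1,1))
  {0,2,6}:  v_{0} + v_{2} + v_{6} = 0  →  sig = (3;())

Hence PRS(X_Σ) =
[(2;()), (2;(1)), (2;(1)), (2;(1)), (2;(1)), (2;(1,1)), (3;())]


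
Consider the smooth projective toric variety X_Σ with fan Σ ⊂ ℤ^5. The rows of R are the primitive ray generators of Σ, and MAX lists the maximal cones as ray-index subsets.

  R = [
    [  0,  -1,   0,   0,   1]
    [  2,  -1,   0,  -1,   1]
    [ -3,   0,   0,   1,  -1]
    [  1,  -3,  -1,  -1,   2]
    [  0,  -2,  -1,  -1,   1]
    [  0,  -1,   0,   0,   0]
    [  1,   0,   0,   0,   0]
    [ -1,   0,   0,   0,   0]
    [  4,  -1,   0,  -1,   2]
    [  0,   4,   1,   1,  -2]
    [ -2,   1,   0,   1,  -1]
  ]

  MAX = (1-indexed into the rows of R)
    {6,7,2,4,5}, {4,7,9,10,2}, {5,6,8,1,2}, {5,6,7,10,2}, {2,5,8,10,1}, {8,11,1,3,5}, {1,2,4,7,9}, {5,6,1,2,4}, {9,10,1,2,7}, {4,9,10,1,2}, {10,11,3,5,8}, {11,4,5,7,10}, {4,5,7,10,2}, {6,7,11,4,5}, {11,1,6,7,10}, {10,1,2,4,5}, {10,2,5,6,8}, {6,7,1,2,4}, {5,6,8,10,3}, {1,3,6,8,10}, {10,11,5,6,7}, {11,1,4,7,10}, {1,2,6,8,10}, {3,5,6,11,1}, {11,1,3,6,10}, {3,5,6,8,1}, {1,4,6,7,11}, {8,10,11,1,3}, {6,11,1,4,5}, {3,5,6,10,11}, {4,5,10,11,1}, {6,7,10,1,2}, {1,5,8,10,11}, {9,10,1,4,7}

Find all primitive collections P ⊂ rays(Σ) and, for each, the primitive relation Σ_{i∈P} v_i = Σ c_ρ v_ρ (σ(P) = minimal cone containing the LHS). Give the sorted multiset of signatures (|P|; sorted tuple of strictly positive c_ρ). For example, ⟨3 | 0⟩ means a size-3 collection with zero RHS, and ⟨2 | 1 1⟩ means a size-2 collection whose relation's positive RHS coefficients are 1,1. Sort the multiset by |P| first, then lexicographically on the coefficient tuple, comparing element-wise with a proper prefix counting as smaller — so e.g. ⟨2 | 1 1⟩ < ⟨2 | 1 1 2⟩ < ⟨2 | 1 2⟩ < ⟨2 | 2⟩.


The 17 primitive collections of Σ (r=11, n=5):

  P = {2,11}:  v_{2} + v_{11} = 0  →  sig = ⟨2 | 0⟩
  P = {7,8}:  v_{7} + v_{8} = 0  →  sig = ⟨2 | 0⟩
  P = {2,3}:  v_{2} + v_{3} = v_{6} + v_{8}  →  sig = ⟨2 | 1 1⟩
  P = {3,7}:  v_{3} + v_{7} = v_{6} + v_{11}  →  sig = ⟨2 | 1 1⟩
  P = {3,9}:  v_{3} + v_{9} = v_{1} + v_{7}  →  sig = ⟨2 | 1 1⟩
  P = {4,8}:  v_{4} + v_{8} = v_{1} + v_{5}  →  sig = ⟨2 | 1 1⟩
  P = {3,4}:  v_{3} + v_{4} = v_{1} + v_{5} + v_{6} + v_{11}  →  sig = ⟨2 | 1 1 1 1⟩
  P = {8,9}:  v_{8} + v_{9} = v_{1} + v_{2} + v_{4} + v_{10}  →  sig = ⟨2 | 1 1 1 1⟩
  P = {9,11}:  v_{9} + v_{11} = v_{1} + v_{4} + v_{7} + v_{10}  →  sig = ⟨2 | 1 1 1 1⟩
  P = {5,9}:  v_{5} + v_{9} = v_{2} + 2·v_{4} + v_{10}  →  sig = ⟨2 | 1 1 2⟩
  P = {6,9}:  v_{6} + v_{9} = v_{1} + v_{2} + 2·v_{7}  →  sig = ⟨2 | 1 1 2⟩
  P = {1,5,7}:  v_{1} + v_{5} + v_{7} = v_{4}  →  sig = ⟨3 | 1⟩
  P = {4,6,10}:  v_{4} + v_{6} + v_{10} = v_{7}  →  sig = ⟨3 | 1⟩
  P = {6,8,11}:  v_{6} + v_{8} + v_{11} = v_{3}  →  sig = ⟨3 | 1⟩
  P = {1,5,6,10}:  v_{1} + v_{5} + v_{6} + v_{10} = 0  →  sig = ⟨4 | 0⟩
  P = {1,3,5,10}:  v_{1} + v_{3} + v_{5} + v_{10} = v_{8} + v_{11}  →  sig = ⟨4 | 1 1⟩
  P = {1,2,4,7,10}:  v_{1} + v_{2} + v_{4} + v_{7} + v_{10} = v_{9}  →  sig = ⟨5 | 1⟩

Hence PRS(X_Σ) =
{ ⟨2 | 0⟩ ×2,  ⟨2 | 1 1⟩ ×4,  ⟨2 | 1 1 1 1⟩ ×3,  ⟨2 | 1 1 2⟩ ×2,  ⟨3 | 1⟩ ×3,  ⟨4 | 0⟩,  ⟨4 | 1 1⟩,  ⟨5 | 1⟩ }


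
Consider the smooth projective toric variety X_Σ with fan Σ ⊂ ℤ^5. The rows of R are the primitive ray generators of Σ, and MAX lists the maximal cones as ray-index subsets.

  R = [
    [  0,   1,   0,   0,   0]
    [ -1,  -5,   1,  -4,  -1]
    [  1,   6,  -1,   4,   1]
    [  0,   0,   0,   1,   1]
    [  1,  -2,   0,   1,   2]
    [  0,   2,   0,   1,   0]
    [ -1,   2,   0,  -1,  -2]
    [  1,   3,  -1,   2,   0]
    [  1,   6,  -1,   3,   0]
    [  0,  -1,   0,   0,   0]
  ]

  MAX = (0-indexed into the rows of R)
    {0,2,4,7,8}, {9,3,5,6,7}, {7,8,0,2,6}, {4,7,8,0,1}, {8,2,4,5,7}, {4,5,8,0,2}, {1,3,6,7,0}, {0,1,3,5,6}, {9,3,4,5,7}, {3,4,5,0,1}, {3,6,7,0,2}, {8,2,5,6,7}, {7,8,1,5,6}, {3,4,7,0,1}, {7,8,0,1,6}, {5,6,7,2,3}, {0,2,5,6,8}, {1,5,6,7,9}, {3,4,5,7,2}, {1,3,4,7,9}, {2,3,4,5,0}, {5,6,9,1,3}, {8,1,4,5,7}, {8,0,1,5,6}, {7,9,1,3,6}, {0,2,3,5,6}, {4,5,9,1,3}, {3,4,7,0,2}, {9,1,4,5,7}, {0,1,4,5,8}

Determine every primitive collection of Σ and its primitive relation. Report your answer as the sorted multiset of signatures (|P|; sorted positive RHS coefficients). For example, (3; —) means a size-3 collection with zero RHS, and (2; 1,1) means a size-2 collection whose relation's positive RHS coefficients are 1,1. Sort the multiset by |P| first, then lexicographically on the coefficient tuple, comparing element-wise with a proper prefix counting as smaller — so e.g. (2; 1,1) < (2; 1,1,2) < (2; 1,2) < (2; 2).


Σ has 8 primitive collections:

  {0,9}:  v_{0} + v_{9} = 0  ⇒ sig = (2; —)
  {4,6}:  v_{4} + v_{6} = 0  ⇒ sig = (2; —)
  {1,2}:  v_{1} + v_{2} = v_{0}  ⇒ sig = (2; 1)
  {3,8}:  v_{3} + v_{8} = v_{2}  ⇒ sig = (2; 1)
  {8,9}:  v_{8} + v_{9} = v_{5} + v_{7}  ⇒ sig = (2; 1,1)
  {2,9}:  v_{2} + v_{9} = v_{3} + v_{5} + v_{7}  ⇒ sig = (2; 1,1,1)
  {0,5,7}:  v_{0} + v_{5} + v_{7} = v_{8}  ⇒ sig = (3; 1)
  {1,3,5,7}:  v_{1} + v_{3} + v_{5} + v_{7} = 0  ⇒ sig = (4; —)

Sorted signature multiset PRS(X):
[(2; —), (2; —), (2; 1), (2; 1), (2; 1,1), (2; 1,1,1), (3; 1), (4; —)]


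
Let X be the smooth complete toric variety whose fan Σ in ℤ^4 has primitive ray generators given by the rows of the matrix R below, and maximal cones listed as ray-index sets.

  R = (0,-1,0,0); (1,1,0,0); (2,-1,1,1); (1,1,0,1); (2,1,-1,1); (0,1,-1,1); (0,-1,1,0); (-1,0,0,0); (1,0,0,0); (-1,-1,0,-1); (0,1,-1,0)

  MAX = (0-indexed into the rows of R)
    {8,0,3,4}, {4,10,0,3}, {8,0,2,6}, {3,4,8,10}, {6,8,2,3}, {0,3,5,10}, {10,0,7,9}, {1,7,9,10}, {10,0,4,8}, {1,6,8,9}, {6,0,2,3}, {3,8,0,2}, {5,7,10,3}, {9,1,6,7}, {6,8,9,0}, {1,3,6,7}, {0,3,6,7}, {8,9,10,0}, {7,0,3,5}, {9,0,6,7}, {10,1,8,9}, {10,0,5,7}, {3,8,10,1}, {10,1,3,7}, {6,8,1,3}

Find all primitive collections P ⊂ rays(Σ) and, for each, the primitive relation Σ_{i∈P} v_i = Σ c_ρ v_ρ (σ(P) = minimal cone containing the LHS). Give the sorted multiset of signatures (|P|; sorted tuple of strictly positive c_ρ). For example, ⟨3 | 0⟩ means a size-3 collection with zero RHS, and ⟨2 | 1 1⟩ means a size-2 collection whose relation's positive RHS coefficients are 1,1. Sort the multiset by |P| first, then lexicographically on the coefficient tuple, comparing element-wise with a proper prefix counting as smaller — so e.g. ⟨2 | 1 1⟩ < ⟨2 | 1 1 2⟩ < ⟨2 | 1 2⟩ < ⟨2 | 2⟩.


|primitive collections| = 22. Relations:

  • {3,9}:  v_{3} + v_{9} = 0  ⇒ sig = ⟨2 | 0⟩
  • {6,10}:  v_{6} + v_{10} = 0  ⇒ sig = ⟨2 | 0⟩
  • {7,8}:  v_{7} + v_{8} = 0  ⇒ sig = ⟨2 | 0⟩
  • {0,1}:  v_{0} + v_{1} = v_{8}  ⇒ sig = ⟨2 | 1⟩
  • {1,5}:  v_{1} + v_{5} = v_{3} + v_{10}  ⇒ sig = ⟨2 | 1 1⟩
  • {2,7}:  v_{2} + v_{7} = v_{0} + v_{3} + v_{6}  ⇒ sig = ⟨2 | 1 1 1⟩
  • {2,9}:  v_{2} + v_{9} = v_{0} + v_{6} + v_{8}  ⇒ sig = ⟨2 | 1 1 1⟩
  • {2,10}:  v_{2} + v_{10} = v_{0} + v_{3} + v_{8}  ⇒ sig = ⟨2 | 1 1 1⟩
  • {4,6}:  v_{4} + v_{6} = v_{0} + v_{3} + v_{8}  ⇒ sig = ⟨2 | 1 1 1⟩
  • {4,7}:  v_{4} + v_{7} = v_{0} + v_{3} + v_{10}  ⇒ sig = ⟨2 | 1 1 1⟩
  • {4,9}:  v_{4} + v_{9} = v_{0} + v_{8} + v_{10}  ⇒ sig = ⟨2 | 1 1 1⟩
  • {5,6}:  v_{5} + v_{6} = v_{0} + v_{3} + v_{7}  ⇒ sig = ⟨2 | 1 1 1⟩
  • {5,8}:  v_{5} + v_{8} = v_{0} + v_{3} + v_{10}  ⇒ sig = ⟨2 | 1 1 1⟩
  • {5,9}:  v_{5} + v_{9} = v_{0} + v_{7} + v_{10}  ⇒ sig = ⟨2 | 1 1 1⟩
  • {1,2}:  v_{1} + v_{2} = v_{3} + v_{6} + 2·v_{8}  ⇒ sig = ⟨2 | 1 1 2⟩
  • {1,4}:  v_{1} + v_{4} = v_{3} + 2·v_{8} + v_{10}  ⇒ sig = ⟨2 | 1 1 2⟩
  • {2,5}:  v_{2} + v_{5} = 2·v_{0} + 2·v_{3}  ⇒ sig = ⟨2 | 2 2⟩
  • {2,4}:  v_{2} + v_{4} = 2·v_{0} + 2·v_{3} + 2·v_{8}  ⇒ sig = ⟨2 | 2 2 2⟩
  • {4,5}:  v_{4} + v_{5} = 2·v_{0} + 2·v_{3} + 2·v_{10}  ⇒ sig = ⟨2 | 2 2 2⟩
  • {0,3,6,8}:  v_{0} + v_{3} + v_{6} + v_{8} = v_{2}  ⇒ sig = ⟨4 | 1⟩
  • {0,3,7,10}:  v_{0} + v_{3} + v_{7} + v_{10} = v_{5}  ⇒ sig = ⟨4 | 1⟩
  • {0,3,8,10}:  v_{0} + v_{3} + v_{8} + v_{10} = v_{4}  ⇒ sig = ⟨4 | 1⟩

Signatures (|P|; sorted positive RHS coefficients), sorted:
    ⟨2 | 0⟩
    ⟨2 | 0⟩
    ⟨2 | 0⟩
    ⟨2 | 1⟩
    ⟨2 | 1 1⟩
    ⟨2 | 1 1 1⟩
    ⟨2 | 1 1 1⟩
    ⟨2 | 1 1 1⟩
    ⟨2 | 1 1 1⟩
    ⟨2 | 1 1 1⟩
    ⟨2 | 1 1 1⟩
    ⟨2 | 1 1 1⟩
    ⟨2 | 1 1 1⟩
    ⟨2 | 1 1 1⟩
    ⟨2 | 1 1 2⟩
    ⟨2 | 1 1 2⟩
    ⟨2 | 2 2⟩
    ⟨2 | 2 2 2⟩
    ⟨2 | 2 2 2⟩
    ⟨4 | 1⟩
    ⟨4 | 1⟩
    ⟨4 | 1⟩


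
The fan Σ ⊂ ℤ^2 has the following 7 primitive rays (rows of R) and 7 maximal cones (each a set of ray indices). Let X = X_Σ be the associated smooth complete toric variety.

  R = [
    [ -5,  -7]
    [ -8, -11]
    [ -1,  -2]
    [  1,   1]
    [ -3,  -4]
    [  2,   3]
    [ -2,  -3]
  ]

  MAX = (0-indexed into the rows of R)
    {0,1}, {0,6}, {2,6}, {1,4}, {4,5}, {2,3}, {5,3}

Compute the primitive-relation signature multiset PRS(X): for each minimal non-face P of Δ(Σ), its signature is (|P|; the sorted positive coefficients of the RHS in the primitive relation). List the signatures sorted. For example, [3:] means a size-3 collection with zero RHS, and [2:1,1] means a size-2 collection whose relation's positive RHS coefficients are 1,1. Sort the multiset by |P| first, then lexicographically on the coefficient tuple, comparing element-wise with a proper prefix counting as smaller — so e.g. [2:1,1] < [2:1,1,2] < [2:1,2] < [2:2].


Primitive collections (14):

  • {5,6}:  v_{5} + v_{6} = 0  so sig = [2:]
  • {0,4}:  v_{0} + v_{4} = v_{1}  so sig = [2:1]
  • {0,5}:  v_{0} + v_{5} = v_{4}  so sig = [2:1]
  • {2,5}:  v_{2} + v_{5} = v_{3}  so sig = [2:1]
  • {3,4}:  v_{3} + v_{4} = v_{6}  so sig = [2:1]
  • {3,6}:  v_{3} + v_{6} = v_{2}  so sig = [2:1]
  • {4,6}:  v_{4} + v_{6} = v_{0}  so sig = [2:1]
  • {1,3}:  v_{1} + v_{3} = v_{0} + v_{6}  so sig = [2:1,1]
  • {1,2}:  v_{1} + v_{2} = v_{0} + 2·v_{6}  so sig = [2:1,2]
  • {0,3}:  v_{0} + v_{3} = 2·v_{6}  so sig = [2:2]
  • {1,5}:  v_{1} + v_{5} = 2·v_{4}  so sig = [2:2]
  • {1,6}:  v_{1} + v_{6} = 2·v_{0}  so sig = [2:2]
  • {2,4}:  v_{2} + v_{4} = 2·v_{6}  so sig = [2:2]
  • {0,2}:  v_{0} + v_{2} = 3·v_{6}  so sig = [2:3]

Sorted signature multiset PRS(X):
{ [2:],  [2:1] ×6,  [2:1,1],  [2:1,2],  [2:2] ×4,  [2:3] }
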